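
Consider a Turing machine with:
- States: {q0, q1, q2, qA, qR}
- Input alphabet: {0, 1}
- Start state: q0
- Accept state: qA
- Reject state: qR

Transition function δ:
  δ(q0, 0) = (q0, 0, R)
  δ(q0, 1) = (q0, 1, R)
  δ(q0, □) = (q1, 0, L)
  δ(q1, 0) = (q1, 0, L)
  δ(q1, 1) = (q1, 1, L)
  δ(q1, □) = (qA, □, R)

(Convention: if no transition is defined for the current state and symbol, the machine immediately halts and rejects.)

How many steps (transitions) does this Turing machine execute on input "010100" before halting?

Execution trace:
Initial: [q0]010100
Step 1: δ(q0, 0) = (q0, 0, R) → 0[q0]10100
Step 2: δ(q0, 1) = (q0, 1, R) → 01[q0]0100
Step 3: δ(q0, 0) = (q0, 0, R) → 010[q0]100
Step 4: δ(q0, 1) = (q0, 1, R) → 0101[q0]00
Step 5: δ(q0, 0) = (q0, 0, R) → 01010[q0]0
Step 6: δ(q0, 0) = (q0, 0, R) → 010100[q0]□
Step 7: δ(q0, □) = (q1, 0, L) → 01010[q1]00
Step 8: δ(q1, 0) = (q1, 0, L) → 0101[q1]000
Step 9: δ(q1, 0) = (q1, 0, L) → 010[q1]1000
Step 10: δ(q1, 1) = (q1, 1, L) → 01[q1]01000
Step 11: δ(q1, 0) = (q1, 0, L) → 0[q1]101000
Step 12: δ(q1, 1) = (q1, 1, L) → [q1]0101000
Step 13: δ(q1, 0) = (q1, 0, L) → [q1]□0101000
Step 14: δ(q1, □) = (qA, □, R) → □[qA]0101000

The machine reaches the accept state qA and halts.

The machine executed 14 steps before halting.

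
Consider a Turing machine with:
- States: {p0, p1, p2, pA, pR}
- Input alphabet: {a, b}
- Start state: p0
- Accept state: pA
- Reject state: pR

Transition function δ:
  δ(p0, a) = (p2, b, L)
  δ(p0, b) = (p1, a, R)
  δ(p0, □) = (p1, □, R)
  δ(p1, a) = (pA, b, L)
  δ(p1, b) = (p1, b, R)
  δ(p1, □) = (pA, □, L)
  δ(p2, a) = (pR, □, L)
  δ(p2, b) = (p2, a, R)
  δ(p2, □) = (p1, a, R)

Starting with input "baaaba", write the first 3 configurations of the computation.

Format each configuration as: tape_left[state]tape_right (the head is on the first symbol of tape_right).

Transitions applied:
Step 1: δ(p0, b) = (p1, a, R)
Step 2: δ(p1, a) = (pA, b, L)

The first 3 configurations are:
[p0]baaaba ⊢ a[p1]aaaba ⊢ [pA]abaaba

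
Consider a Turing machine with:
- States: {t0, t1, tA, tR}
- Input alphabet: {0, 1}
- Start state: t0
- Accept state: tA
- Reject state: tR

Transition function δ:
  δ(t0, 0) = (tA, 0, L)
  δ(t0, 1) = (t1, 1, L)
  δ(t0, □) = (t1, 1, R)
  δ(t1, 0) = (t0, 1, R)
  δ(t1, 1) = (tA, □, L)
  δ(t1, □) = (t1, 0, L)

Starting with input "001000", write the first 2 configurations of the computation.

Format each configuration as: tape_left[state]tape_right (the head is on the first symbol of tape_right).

Transitions applied:
Step 1: δ(t0, 0) = (tA, 0, L)

The first 2 configurations are:
[t0]001000 ⊢ [tA]□001000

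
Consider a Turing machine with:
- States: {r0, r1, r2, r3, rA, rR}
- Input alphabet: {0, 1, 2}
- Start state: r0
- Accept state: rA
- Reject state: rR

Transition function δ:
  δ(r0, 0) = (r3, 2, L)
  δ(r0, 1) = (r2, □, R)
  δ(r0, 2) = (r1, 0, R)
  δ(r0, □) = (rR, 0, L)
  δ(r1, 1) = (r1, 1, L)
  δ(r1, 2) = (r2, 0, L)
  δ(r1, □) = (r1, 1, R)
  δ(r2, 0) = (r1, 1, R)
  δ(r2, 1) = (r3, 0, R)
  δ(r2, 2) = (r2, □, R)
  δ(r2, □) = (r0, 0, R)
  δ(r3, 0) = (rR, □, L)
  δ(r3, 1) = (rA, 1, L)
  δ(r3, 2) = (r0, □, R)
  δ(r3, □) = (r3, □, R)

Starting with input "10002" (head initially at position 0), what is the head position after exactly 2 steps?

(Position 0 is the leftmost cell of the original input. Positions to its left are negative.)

Execution trace (head position shown):
Step 0: [r0]10002  (head at position 0)
Step 1: move right → □[r2]0002  (head at position 1)
Step 2: move right → □1[r1]002  (head at position 2)

After 2 steps, the head is at position 2.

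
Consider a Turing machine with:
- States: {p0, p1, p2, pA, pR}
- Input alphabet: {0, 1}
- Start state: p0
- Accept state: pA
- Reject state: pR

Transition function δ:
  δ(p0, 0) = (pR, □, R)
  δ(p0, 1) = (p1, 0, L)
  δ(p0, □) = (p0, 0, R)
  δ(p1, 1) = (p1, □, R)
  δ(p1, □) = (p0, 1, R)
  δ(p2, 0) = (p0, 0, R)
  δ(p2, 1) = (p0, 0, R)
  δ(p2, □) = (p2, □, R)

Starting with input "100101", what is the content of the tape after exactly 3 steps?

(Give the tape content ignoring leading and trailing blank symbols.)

Execution trace:
Initial: [p0]100101
Step 1: δ(p0, 1) = (p1, 0, L) → [p1]□000101
Step 2: δ(p1, □) = (p0, 1, R) → 1[p0]000101
Step 3: δ(p0, 0) = (pR, □, R) → 1□[pR]00101

The machine reaches the reject state pR and halts.

After 3 steps, the tape (ignoring leading/trailing blanks) is: 1□00101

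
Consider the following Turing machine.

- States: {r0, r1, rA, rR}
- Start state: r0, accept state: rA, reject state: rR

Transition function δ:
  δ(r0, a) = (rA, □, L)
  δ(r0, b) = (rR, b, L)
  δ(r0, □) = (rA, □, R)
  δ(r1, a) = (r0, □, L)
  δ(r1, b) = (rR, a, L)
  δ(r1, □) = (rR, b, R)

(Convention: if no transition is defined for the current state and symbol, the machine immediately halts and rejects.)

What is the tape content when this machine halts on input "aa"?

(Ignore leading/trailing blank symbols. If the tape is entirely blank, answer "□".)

Execution trace:
Initial: [r0]aa
Step 1: δ(r0, a) = (rA, □, L) → [rA]□□a

The machine reaches the accept state rA and halts.

Final tape (ignoring leading/trailing blanks): a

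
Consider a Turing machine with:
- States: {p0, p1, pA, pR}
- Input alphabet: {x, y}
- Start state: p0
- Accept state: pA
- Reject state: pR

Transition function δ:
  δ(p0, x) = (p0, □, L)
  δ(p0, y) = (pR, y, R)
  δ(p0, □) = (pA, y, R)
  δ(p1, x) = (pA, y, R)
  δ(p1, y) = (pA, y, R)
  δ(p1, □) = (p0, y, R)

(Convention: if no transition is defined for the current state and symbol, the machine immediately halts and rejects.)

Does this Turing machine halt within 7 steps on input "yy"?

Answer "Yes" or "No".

Execution trace:
Initial: [p0]yy
Step 1: δ(p0, y) = (pR, y, R) → y[pR]y

The machine reaches the reject state pR and halts.
The machine halted after 1 step (within the 7-step bound).

Answer: Yes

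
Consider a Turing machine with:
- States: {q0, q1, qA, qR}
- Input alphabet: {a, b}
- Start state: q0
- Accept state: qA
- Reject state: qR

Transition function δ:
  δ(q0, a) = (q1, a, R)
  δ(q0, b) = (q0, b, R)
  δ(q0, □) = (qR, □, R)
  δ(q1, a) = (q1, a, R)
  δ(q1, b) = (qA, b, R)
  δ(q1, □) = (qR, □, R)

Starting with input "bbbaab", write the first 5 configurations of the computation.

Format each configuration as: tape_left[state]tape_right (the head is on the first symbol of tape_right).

Transitions applied:
Step 1: δ(q0, b) = (q0, b, R)
Step 2: δ(q0, b) = (q0, b, R)
Step 3: δ(q0, b) = (q0, b, R)
Step 4: δ(q0, a) = (q1, a, R)

The first 5 configurations are:
[q0]bbbaab ⊢ b[q0]bbaab ⊢ bb[q0]baab ⊢ bbb[q0]aab ⊢ bbba[q1]ab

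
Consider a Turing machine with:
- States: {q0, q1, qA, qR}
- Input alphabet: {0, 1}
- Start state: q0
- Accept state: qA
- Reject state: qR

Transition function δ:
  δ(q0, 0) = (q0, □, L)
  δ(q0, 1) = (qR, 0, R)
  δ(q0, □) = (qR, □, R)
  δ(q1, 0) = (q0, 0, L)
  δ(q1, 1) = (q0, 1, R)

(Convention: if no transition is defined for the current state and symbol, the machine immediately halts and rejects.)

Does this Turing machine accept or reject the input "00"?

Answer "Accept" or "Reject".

Execution trace:
Initial: [q0]00
Step 1: δ(q0, 0) = (q0, □, L) → [q0]□□0
Step 2: δ(q0, □) = (qR, □, R) → □[qR]□0

The machine reaches the reject state qR and halts.

Answer: Reject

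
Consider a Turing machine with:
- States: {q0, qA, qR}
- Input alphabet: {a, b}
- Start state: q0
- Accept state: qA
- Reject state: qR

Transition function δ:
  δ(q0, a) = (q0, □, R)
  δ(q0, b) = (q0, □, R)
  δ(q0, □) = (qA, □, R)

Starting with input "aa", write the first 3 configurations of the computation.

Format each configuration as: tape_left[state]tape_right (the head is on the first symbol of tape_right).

Transitions applied:
Step 1: δ(q0, a) = (q0, □, R)
Step 2: δ(q0, a) = (q0, □, R)

The first 3 configurations are:
[q0]aa ⊢ □[q0]a ⊢ □□[q0]□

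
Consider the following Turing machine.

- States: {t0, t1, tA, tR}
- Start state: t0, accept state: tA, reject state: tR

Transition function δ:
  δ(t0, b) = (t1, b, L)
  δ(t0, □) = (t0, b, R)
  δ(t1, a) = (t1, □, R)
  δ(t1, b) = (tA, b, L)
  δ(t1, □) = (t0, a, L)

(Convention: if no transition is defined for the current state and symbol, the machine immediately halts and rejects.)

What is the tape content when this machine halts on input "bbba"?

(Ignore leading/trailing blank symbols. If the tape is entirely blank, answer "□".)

Execution trace:
Initial: [t0]bbba
Step 1: δ(t0, b) = (t1, b, L) → [t1]□bbba
Step 2: δ(t1, □) = (t0, a, L) → [t0]□abbba
Step 3: δ(t0, □) = (t0, b, R) → b[t0]abbba

No transition is defined for δ(t0, a). By convention the machine halts and rejects.

Final tape (ignoring leading/trailing blanks): babbba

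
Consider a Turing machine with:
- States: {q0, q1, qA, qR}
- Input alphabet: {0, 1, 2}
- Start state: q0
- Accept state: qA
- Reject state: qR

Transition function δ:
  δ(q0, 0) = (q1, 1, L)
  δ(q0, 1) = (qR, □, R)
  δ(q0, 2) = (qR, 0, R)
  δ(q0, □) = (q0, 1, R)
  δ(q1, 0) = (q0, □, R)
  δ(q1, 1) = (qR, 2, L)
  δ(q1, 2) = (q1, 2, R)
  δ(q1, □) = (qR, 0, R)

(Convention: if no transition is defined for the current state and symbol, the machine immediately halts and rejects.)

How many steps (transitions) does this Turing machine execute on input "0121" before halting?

Execution trace:
Initial: [q0]0121
Step 1: δ(q0, 0) = (q1, 1, L) → [q1]□1121
Step 2: δ(q1, □) = (qR, 0, R) → 0[qR]1121

The machine reaches the reject state qR and halts.

The machine executed 2 steps before halting.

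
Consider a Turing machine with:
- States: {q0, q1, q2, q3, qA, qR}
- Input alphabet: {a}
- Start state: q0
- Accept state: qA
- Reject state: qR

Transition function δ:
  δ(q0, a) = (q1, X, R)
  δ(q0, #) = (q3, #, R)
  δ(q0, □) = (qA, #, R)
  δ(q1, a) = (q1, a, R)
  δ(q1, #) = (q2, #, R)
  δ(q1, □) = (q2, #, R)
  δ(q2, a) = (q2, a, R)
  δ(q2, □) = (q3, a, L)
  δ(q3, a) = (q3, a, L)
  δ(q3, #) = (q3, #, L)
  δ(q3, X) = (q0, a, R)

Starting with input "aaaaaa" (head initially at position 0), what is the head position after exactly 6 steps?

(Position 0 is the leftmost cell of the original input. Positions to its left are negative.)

Execution trace (head position shown):
Step 0: [q0]aaaaaa  (head at position 0)
Step 1: move right → X[q1]aaaaa  (head at position 1)
Step 2: move right → Xa[q1]aaaa  (head at position 2)
Step 3: move right → Xaa[q1]aaa  (head at position 3)
Step 4: move right → Xaaa[q1]aa  (head at position 4)
Step 5: move right → Xaaaa[q1]a  (head at position 5)
Step 6: move right → Xaaaaa[q1]□  (head at position 6)

After 6 steps, the head is at position 6.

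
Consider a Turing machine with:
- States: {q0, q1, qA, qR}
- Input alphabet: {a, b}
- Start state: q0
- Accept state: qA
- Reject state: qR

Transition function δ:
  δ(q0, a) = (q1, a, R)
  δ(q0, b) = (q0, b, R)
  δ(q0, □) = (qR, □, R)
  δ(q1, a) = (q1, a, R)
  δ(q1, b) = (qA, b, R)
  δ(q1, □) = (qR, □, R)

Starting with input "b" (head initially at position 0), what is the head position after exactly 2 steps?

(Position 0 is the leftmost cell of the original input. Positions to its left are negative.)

Execution trace (head position shown):
Step 0: [q0]b  (head at position 0)
Step 1: move right → b[q0]□  (head at position 1)
Step 2: move right → b□[qR]□  (head at position 2)

After 2 steps, the head is at position 2.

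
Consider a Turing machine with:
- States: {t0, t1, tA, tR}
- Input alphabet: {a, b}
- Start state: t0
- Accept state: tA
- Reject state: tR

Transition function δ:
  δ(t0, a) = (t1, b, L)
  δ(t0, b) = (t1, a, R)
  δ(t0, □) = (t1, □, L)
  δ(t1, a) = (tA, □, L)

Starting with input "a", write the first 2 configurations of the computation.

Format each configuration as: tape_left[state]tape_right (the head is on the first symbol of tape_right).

Transitions applied:
Step 1: δ(t0, a) = (t1, b, L)

The first 2 configurations are:
[t0]a ⊢ [t1]□b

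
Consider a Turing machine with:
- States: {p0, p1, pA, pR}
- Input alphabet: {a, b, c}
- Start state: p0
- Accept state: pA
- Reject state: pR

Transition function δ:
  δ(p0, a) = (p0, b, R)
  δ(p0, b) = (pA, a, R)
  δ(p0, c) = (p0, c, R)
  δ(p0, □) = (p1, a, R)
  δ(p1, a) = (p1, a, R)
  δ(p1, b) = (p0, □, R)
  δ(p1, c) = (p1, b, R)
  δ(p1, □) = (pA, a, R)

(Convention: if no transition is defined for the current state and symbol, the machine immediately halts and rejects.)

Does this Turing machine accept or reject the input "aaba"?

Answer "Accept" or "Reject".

Execution trace:
Initial: [p0]aaba
Step 1: δ(p0, a) = (p0, b, R) → b[p0]aba
Step 2: δ(p0, a) = (p0, b, R) → bb[p0]ba
Step 3: δ(p0, b) = (pA, a, R) → bba[pA]a

The machine reaches the accept state pA and halts.

Answer: Accept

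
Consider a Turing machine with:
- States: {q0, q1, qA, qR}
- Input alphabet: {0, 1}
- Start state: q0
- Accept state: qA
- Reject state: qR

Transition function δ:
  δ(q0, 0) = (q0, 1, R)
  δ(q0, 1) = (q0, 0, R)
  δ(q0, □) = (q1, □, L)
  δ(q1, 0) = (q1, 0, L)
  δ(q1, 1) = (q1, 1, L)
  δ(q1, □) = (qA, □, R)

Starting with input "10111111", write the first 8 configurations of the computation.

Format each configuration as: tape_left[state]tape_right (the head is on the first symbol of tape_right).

Transitions applied:
Step 1: δ(q0, 1) = (q0, 0, R)
Step 2: δ(q0, 0) = (q0, 1, R)
Step 3: δ(q0, 1) = (q0, 0, R)
Step 4: δ(q0, 1) = (q0, 0, R)
Step 5: δ(q0, 1) = (q0, 0, R)
Step 6: δ(q0, 1) = (q0, 0, R)
Step 7: δ(q0, 1) = (q0, 0, R)

The first 8 configurations are:
[q0]10111111 ⊢ 0[q0]0111111 ⊢ 01[q0]111111 ⊢ 010[q0]11111 ⊢ 0100[q0]1111 ⊢ 01000[q0]111 ⊢ 010000[q0]11 ⊢ 0100000[q0]1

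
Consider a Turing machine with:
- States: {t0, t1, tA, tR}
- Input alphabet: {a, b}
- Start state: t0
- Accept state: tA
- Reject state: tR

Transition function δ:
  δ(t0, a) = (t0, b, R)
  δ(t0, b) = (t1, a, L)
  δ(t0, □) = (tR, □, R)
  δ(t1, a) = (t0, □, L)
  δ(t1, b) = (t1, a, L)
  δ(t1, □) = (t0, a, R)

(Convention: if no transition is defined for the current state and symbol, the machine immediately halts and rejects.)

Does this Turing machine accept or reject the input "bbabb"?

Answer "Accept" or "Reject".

Execution trace:
Initial: [t0]bbabb
Step 1: δ(t0, b) = (t1, a, L) → [t1]□ababb
Step 2: δ(t1, □) = (t0, a, R) → a[t0]ababb
Step 3: δ(t0, a) = (t0, b, R) → ab[t0]babb
Step 4: δ(t0, b) = (t1, a, L) → a[t1]baabb
Step 5: δ(t1, b) = (t1, a, L) → [t1]aaaabb
Step 6: δ(t1, a) = (t0, □, L) → [t0]□□aaabb
Step 7: δ(t0, □) = (tR, □, R) → □[tR]□aaabb

The machine reaches the reject state tR and halts.

Answer: Reject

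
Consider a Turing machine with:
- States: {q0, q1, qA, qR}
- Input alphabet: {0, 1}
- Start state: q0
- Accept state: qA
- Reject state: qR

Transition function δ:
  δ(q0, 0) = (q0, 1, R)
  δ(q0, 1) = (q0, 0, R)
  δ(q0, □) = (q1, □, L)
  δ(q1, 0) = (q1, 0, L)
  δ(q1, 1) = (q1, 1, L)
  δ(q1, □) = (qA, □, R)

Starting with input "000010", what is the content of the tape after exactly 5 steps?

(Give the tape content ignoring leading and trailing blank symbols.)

Execution trace:
Initial: [q0]000010
Step 1: δ(q0, 0) = (q0, 1, R) → 1[q0]00010
Step 2: δ(q0, 0) = (q0, 1, R) → 11[q0]0010
Step 3: δ(q0, 0) = (q0, 1, R) → 111[q0]010
Step 4: δ(q0, 0) = (q0, 1, R) → 1111[q0]10
Step 5: δ(q0, 1) = (q0, 0, R) → 11110[q0]0

After 5 steps, the tape (ignoring leading/trailing blanks) is: 111100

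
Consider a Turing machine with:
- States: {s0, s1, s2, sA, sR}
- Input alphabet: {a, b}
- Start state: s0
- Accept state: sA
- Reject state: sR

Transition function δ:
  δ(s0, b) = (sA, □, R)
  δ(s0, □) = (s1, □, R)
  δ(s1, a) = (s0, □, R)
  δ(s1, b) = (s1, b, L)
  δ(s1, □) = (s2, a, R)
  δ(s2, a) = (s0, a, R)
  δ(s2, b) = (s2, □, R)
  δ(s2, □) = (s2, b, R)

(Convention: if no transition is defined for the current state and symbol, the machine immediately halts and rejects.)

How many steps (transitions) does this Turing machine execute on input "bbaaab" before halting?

Execution trace:
Initial: [s0]bbaaab
Step 1: δ(s0, b) = (sA, □, R) → □[sA]baaab

The machine reaches the accept state sA and halts.

The machine executed 1 step before halting.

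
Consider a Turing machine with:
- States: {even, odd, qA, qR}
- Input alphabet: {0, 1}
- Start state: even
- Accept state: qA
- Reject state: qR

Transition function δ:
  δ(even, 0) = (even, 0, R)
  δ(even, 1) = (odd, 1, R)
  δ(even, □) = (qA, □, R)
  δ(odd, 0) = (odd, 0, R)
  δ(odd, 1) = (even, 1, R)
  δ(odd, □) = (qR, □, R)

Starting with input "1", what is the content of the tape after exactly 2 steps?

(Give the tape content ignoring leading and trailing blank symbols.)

Execution trace:
Initial: [even]1
Step 1: δ(even, 1) = (odd, 1, R) → 1[odd]□
Step 2: δ(odd, □) = (qR, □, R) → 1□[qR]□

The machine reaches the reject state qR and halts.

After 2 steps, the tape (ignoring leading/trailing blanks) is: 1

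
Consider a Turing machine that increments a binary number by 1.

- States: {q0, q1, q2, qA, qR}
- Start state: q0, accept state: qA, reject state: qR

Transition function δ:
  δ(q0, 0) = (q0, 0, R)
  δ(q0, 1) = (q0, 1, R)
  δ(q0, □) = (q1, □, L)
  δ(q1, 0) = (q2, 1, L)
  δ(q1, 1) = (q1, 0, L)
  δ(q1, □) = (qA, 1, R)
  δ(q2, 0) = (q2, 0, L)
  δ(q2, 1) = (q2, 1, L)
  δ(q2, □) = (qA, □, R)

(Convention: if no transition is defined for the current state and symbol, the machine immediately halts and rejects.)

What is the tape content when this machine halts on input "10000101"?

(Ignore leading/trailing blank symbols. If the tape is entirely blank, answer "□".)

Execution trace:
Initial: [q0]10000101
Step 1: δ(q0, 1) = (q0, 1, R) → 1[q0]0000101
Step 2: δ(q0, 0) = (q0, 0, R) → 10[q0]000101
Step 3: δ(q0, 0) = (q0, 0, R) → 100[q0]00101
Step 4: δ(q0, 0) = (q0, 0, R) → 1000[q0]0101
Step 5: δ(q0, 0) = (q0, 0, R) → 10000[q0]101
Step 6: δ(q0, 1) = (q0, 1, R) → 100001[q0]01
Step 7: δ(q0, 0) = (q0, 0, R) → 1000010[q0]1
Step 8: δ(q0, 1) = (q0, 1, R) → 10000101[q0]□
Step 9: δ(q0, □) = (q1, □, L) → 1000010[q1]1□
Step 10: δ(q1, 1) = (q1, 0, L) → 100001[q1]00□
Step 11: δ(q1, 0) = (q2, 1, L) → 10000[q2]110□
Step 12: δ(q2, 1) = (q2, 1, L) → 1000[q2]0110□
Step 13: δ(q2, 0) = (q2, 0, L) → 100[q2]00110□
Step 14: δ(q2, 0) = (q2, 0, L) → 10[q2]000110□
Step 15: δ(q2, 0) = (q2, 0, L) → 1[q2]0000110□
Step 16: δ(q2, 0) = (q2, 0, L) → [q2]10000110□
Step 17: δ(q2, 1) = (q2, 1, L) → [q2]□10000110□
Step 18: δ(q2, □) = (qA, □, R) → □[qA]10000110□

The machine reaches the accept state qA and halts.

Final tape (ignoring leading/trailing blanks): 10000110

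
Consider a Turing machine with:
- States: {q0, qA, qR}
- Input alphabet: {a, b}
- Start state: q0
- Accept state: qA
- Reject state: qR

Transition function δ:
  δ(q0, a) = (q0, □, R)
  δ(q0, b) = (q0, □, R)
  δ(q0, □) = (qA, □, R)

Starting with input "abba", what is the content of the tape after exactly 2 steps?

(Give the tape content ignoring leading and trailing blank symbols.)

Execution trace:
Initial: [q0]abba
Step 1: δ(q0, a) = (q0, □, R) → □[q0]bba
Step 2: δ(q0, b) = (q0, □, R) → □□[q0]ba

After 2 steps, the tape (ignoring leading/trailing blanks) is: ba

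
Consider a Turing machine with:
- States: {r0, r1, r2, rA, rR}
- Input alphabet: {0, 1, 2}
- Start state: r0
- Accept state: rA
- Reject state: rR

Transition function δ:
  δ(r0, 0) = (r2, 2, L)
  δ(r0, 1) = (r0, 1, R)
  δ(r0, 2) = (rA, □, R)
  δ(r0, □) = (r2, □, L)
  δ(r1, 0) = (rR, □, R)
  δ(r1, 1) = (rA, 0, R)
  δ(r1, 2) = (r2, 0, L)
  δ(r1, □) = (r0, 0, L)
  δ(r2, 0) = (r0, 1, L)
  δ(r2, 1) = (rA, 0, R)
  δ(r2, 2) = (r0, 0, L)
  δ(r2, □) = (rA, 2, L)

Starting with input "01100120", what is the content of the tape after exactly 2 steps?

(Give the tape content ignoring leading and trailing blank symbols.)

Execution trace:
Initial: [r0]01100120
Step 1: δ(r0, 0) = (r2, 2, L) → [r2]□21100120
Step 2: δ(r2, □) = (rA, 2, L) → [rA]□221100120

The machine reaches the accept state rA and halts.

After 2 steps, the tape (ignoring leading/trailing blanks) is: 221100120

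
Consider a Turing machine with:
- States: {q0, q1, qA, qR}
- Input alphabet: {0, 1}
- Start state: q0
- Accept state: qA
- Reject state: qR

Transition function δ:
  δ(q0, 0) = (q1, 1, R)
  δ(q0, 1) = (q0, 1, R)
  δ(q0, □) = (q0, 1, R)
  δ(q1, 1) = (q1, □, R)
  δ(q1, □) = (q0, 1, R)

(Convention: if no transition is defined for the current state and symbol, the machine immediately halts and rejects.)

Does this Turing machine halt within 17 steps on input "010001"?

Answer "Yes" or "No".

Execution trace:
Initial: [q0]010001
Step 1: δ(q0, 0) = (q1, 1, R) → 1[q1]10001
Step 2: δ(q1, 1) = (q1, □, R) → 1□[q1]0001

No transition is defined for δ(q1, 0). By convention the machine halts and rejects.
The machine halted after 2 steps (within the 17-step bound).

Answer: Yes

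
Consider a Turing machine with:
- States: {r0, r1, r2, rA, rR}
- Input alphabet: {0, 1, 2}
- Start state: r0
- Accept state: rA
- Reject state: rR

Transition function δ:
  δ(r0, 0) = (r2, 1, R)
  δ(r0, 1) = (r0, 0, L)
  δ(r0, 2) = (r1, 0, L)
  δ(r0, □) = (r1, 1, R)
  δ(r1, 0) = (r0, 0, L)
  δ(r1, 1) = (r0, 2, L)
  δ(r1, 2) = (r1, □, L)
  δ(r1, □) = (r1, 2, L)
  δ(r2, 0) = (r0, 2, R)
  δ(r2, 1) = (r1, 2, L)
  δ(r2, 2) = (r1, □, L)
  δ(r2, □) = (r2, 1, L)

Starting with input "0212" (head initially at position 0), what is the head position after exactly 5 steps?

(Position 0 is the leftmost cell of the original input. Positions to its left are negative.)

Execution trace (head position shown):
Step 0: [r0]0212  (head at position 0)
Step 1: move right → 1[r2]212  (head at position 1)
Step 2: move left → [r1]1□12  (head at position 0)
Step 3: move left → [r0]□2□12  (head at position -1)
Step 4: move right → 1[r1]2□12  (head at position 0)
Step 5: move left → [r1]1□□12  (head at position -1)

After 5 steps, the head is at position -1.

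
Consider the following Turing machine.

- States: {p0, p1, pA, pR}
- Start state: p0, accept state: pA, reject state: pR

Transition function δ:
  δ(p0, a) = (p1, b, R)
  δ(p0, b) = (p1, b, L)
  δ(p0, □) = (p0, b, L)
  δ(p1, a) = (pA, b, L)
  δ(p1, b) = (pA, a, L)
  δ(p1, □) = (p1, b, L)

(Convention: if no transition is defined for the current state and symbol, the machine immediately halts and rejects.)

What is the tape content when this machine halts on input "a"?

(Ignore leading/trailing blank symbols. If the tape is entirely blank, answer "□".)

Execution trace:
Initial: [p0]a
Step 1: δ(p0, a) = (p1, b, R) → b[p1]□
Step 2: δ(p1, □) = (p1, b, L) → [p1]bb
Step 3: δ(p1, b) = (pA, a, L) → [pA]□ab

The machine reaches the accept state pA and halts.

Final tape (ignoring leading/trailing blanks): ab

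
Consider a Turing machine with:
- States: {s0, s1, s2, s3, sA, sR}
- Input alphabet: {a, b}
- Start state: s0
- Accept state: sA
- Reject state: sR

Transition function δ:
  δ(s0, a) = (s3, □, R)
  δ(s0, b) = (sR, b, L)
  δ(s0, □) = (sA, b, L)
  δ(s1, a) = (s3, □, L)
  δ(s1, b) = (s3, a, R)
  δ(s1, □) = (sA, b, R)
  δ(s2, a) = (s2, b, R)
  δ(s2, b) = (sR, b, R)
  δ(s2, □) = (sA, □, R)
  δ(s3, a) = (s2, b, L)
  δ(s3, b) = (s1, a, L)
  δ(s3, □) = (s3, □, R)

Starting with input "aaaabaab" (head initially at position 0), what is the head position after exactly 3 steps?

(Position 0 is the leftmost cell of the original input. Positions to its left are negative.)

Execution trace (head position shown):
Step 0: [s0]aaaabaab  (head at position 0)
Step 1: move right → □[s3]aaabaab  (head at position 1)
Step 2: move left → [s2]□baabaab  (head at position 0)
Step 3: move right → □[sA]baabaab  (head at position 1)

After 3 steps, the head is at position 1.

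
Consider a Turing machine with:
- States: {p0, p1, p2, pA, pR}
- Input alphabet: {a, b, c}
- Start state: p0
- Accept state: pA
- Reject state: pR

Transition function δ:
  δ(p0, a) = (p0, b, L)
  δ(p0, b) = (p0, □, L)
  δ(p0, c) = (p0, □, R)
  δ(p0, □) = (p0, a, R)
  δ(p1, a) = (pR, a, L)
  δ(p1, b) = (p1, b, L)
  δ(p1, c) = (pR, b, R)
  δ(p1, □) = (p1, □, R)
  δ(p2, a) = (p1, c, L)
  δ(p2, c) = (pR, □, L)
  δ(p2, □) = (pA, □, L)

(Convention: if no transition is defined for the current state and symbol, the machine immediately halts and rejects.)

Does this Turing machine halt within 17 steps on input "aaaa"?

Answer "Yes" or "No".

Execution trace:
Initial: [p0]aaaa
Step 1: δ(p0, a) = (p0, b, L) → [p0]□baaa
Step 2: δ(p0, □) = (p0, a, R) → a[p0]baaa
Step 3: δ(p0, b) = (p0, □, L) → [p0]a□aaa
Step 4: δ(p0, a) = (p0, b, L) → [p0]□b□aaa
Step 5: δ(p0, □) = (p0, a, R) → a[p0]b□aaa
Step 6: δ(p0, b) = (p0, □, L) → [p0]a□□aaa
Step 7: δ(p0, a) = (p0, b, L) → [p0]□b□□aaa
Step 8: δ(p0, □) = (p0, a, R) → a[p0]b□□aaa
Step 9: δ(p0, b) = (p0, □, L) → [p0]a□□□aaa
Step 10: δ(p0, a) = (p0, b, L) → [p0]□b□□□aaa
Step 11: δ(p0, □) = (p0, a, R) → a[p0]b□□□aaa
Step 12: δ(p0, b) = (p0, □, L) → [p0]a□□□□aaa
Step 13: δ(p0, a) = (p0, b, L) → [p0]□b□□□□aaa
Step 14: δ(p0, □) = (p0, a, R) → a[p0]b□□□□aaa
Step 15: δ(p0, b) = (p0, □, L) → [p0]a□□□□□aaa
Step 16: δ(p0, a) = (p0, b, L) → [p0]□b□□□□□aaa
Step 17: δ(p0, □) = (p0, a, R) → a[p0]b□□□□□aaa

The machine has not reached a halting state after 17 steps.
The machine did not halt within the 17-step bound.

Answer: No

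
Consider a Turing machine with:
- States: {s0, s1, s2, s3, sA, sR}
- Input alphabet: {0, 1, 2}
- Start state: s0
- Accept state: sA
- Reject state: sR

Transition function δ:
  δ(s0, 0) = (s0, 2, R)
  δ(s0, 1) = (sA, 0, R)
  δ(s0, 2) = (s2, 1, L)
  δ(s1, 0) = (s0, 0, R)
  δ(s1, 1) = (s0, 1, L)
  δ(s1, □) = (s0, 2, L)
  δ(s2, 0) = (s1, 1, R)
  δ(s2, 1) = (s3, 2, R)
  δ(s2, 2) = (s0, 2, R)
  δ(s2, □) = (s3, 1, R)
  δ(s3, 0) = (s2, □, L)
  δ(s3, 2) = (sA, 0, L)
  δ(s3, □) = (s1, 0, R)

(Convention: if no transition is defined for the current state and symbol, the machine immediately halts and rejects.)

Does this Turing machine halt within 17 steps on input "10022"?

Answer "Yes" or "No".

Execution trace:
Initial: [s0]10022
Step 1: δ(s0, 1) = (sA, 0, R) → 0[sA]0022

The machine reaches the accept state sA and halts.
The machine halted after 1 step (within the 17-step bound).

Answer: Yes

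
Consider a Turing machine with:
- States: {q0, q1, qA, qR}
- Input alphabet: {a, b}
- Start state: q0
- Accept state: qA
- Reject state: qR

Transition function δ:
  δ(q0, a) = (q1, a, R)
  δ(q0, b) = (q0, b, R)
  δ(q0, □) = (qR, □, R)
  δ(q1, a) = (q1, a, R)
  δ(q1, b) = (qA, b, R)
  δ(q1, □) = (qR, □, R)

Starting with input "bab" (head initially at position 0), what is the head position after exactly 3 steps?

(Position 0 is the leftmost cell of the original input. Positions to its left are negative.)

Execution trace (head position shown):
Step 0: [q0]bab  (head at position 0)
Step 1: move right → b[q0]ab  (head at position 1)
Step 2: move right → ba[q1]b  (head at position 2)
Step 3: move right → bab[qA]□  (head at position 3)

After 3 steps, the head is at position 3.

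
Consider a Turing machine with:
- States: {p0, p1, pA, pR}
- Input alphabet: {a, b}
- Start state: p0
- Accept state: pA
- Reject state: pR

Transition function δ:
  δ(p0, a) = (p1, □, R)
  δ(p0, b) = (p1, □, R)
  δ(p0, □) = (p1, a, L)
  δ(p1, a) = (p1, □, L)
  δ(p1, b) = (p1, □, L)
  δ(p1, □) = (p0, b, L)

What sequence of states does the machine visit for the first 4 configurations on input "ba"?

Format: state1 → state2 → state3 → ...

Execution trace:
Initial: [p0]ba
Step 1: δ(p0, b) = (p1, □, R) → □[p1]a
Step 2: δ(p1, a) = (p1, □, L) → [p1]□□
Step 3: δ(p1, □) = (p0, b, L) → [p0]□b□

State sequence: p0 → p1 → p1 → p0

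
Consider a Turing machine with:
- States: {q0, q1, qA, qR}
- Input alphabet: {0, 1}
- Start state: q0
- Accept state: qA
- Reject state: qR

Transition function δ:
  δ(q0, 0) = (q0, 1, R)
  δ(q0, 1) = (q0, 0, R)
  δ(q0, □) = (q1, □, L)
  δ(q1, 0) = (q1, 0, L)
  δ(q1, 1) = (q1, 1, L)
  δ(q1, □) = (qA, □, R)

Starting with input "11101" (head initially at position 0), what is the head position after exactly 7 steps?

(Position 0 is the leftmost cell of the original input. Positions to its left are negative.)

Execution trace (head position shown):
Step 0: [q0]11101  (head at position 0)
Step 1: move right → 0[q0]1101  (head at position 1)
Step 2: move right → 00[q0]101  (head at position 2)
Step 3: move right → 000[q0]01  (head at position 3)
Step 4: move right → 0001[q0]1  (head at position 4)
Step 5: move right → 00010[q0]□  (head at position 5)
Step 6: move left → 0001[q1]0□  (head at position 4)
Step 7: move left → 000[q1]10□  (head at position 3)

After 7 steps, the head is at position 3.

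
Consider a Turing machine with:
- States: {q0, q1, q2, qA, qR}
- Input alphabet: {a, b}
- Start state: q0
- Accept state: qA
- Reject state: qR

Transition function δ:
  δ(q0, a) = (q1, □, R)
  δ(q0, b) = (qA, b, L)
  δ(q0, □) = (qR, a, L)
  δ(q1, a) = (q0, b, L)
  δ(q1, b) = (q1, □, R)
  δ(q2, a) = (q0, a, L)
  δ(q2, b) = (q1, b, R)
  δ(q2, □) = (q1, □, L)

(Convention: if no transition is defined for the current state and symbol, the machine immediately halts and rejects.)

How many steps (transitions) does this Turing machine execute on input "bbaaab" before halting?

Execution trace:
Initial: [q0]bbaaab
Step 1: δ(q0, b) = (qA, b, L) → [qA]□bbaaab

The machine reaches the accept state qA and halts.

The machine executed 1 step before halting.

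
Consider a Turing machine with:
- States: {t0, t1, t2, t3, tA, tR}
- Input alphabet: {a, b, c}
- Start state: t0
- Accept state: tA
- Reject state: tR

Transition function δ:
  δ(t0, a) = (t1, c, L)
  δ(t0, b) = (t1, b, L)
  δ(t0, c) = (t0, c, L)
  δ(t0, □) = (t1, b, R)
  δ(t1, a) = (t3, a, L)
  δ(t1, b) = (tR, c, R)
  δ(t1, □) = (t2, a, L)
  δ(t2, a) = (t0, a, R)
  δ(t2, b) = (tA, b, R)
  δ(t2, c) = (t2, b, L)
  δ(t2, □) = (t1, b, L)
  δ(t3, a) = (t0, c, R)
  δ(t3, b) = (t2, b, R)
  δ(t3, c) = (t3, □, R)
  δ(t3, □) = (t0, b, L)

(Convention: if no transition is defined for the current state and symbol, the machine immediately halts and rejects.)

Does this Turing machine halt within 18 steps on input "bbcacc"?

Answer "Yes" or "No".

Execution trace:
Initial: [t0]bbcacc
Step 1: δ(t0, b) = (t1, b, L) → [t1]□bbcacc
Step 2: δ(t1, □) = (t2, a, L) → [t2]□abbcacc
Step 3: δ(t2, □) = (t1, b, L) → [t1]□babbcacc
Step 4: δ(t1, □) = (t2, a, L) → [t2]□ababbcacc
Step 5: δ(t2, □) = (t1, b, L) → [t1]□bababbcacc
Step 6: δ(t1, □) = (t2, a, L) → [t2]□abababbcacc
Step 7: δ(t2, □) = (t1, b, L) → [t1]□babababbcacc
Step 8: δ(t1, □) = (t2, a, L) → [t2]□ababababbcacc
Step 9: δ(t2, □) = (t1, b, L) → [t1]□bababababbcacc
Step 10: δ(t1, □) = (t2, a, L) → [t2]□abababababbcacc
Step 11: δ(t2, □) = (t1, b, L) → [t1]□babababababbcacc
Step 12: δ(t1, □) = (t2, a, L) → [t2]□ababababababbcacc
Step 13: δ(t2, □) = (t1, b, L) → [t1]□bababababababbcacc
Step 14: δ(t1, □) = (t2, a, L) → [t2]□abababababababbcacc
Step 15: δ(t2, □) = (t1, b, L) → [t1]□babababababababbcacc
Step 16: δ(t1, □) = (t2, a, L) → [t2]□ababababababababbcacc
Step 17: δ(t2, □) = (t1, b, L) → [t1]□bababababababababbcacc
Step 18: δ(t1, □) = (t2, a, L) → [t2]□abababababababababbcacc

The machine has not reached a halting state after 18 steps.
The machine did not halt within the 18-step bound.

Answer: No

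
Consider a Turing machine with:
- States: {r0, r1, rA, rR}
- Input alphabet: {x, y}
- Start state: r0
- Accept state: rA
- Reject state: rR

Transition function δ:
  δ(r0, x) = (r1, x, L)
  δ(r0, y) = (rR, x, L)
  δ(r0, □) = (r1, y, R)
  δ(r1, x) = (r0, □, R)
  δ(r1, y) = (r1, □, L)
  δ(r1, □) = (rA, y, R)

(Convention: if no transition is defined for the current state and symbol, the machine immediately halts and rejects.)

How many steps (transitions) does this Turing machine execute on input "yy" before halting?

Execution trace:
Initial: [r0]yy
Step 1: δ(r0, y) = (rR, x, L) → [rR]□xy

The machine reaches the reject state rR and halts.

The machine executed 1 step before halting.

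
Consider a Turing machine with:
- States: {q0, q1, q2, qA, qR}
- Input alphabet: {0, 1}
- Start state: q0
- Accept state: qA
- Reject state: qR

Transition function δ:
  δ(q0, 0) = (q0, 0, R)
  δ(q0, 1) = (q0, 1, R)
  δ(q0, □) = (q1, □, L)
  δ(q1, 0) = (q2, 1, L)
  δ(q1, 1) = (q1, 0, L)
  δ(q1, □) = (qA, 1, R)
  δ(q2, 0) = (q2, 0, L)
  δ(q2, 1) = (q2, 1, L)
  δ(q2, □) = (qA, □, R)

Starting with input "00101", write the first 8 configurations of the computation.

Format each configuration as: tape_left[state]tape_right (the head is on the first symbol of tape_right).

Transitions applied:
Step 1: δ(q0, 0) = (q0, 0, R)
Step 2: δ(q0, 0) = (q0, 0, R)
Step 3: δ(q0, 1) = (q0, 1, R)
Step 4: δ(q0, 0) = (q0, 0, R)
Step 5: δ(q0, 1) = (q0, 1, R)
Step 6: δ(q0, □) = (q1, □, L)
Step 7: δ(q1, 1) = (q1, 0, L)

The first 8 configurations are:
[q0]00101 ⊢ 0[q0]0101 ⊢ 00[q0]101 ⊢ 001[q0]01 ⊢ 0010[q0]1 ⊢ 00101[q0]□ ⊢ 0010[q1]1□ ⊢ 001[q1]00□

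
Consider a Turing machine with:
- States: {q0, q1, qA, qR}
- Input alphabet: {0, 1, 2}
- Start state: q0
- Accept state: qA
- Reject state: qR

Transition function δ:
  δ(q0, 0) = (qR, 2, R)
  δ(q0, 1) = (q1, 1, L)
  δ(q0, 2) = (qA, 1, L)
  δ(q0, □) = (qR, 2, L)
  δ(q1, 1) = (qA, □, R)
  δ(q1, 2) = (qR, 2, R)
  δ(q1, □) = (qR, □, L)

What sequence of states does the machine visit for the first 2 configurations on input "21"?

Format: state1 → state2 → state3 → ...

Execution trace:
Initial: [q0]21
Step 1: δ(q0, 2) = (qA, 1, L) → [qA]□11

The machine reaches the accept state qA and halts.

State sequence: q0 → qA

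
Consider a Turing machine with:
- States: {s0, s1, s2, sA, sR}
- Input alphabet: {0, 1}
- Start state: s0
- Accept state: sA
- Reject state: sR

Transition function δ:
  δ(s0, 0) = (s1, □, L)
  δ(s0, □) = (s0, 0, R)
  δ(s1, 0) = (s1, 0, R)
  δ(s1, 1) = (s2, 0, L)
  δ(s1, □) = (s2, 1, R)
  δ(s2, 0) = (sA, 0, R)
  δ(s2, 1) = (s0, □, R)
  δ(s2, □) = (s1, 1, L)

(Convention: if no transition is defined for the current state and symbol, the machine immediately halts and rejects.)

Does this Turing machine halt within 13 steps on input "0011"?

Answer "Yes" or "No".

Execution trace:
Initial: [s0]0011
Step 1: δ(s0, 0) = (s1, □, L) → [s1]□□011
Step 2: δ(s1, □) = (s2, 1, R) → 1[s2]□011
Step 3: δ(s2, □) = (s1, 1, L) → [s1]11011
Step 4: δ(s1, 1) = (s2, 0, L) → [s2]□01011
Step 5: δ(s2, □) = (s1, 1, L) → [s1]□101011
Step 6: δ(s1, □) = (s2, 1, R) → 1[s2]101011
Step 7: δ(s2, 1) = (s0, □, R) → 1□[s0]01011
Step 8: δ(s0, 0) = (s1, □, L) → 1[s1]□□1011
Step 9: δ(s1, □) = (s2, 1, R) → 11[s2]□1011
Step 10: δ(s2, □) = (s1, 1, L) → 1[s1]111011
Step 11: δ(s1, 1) = (s2, 0, L) → [s2]1011011
Step 12: δ(s2, 1) = (s0, □, R) → □[s0]011011
Step 13: δ(s0, 0) = (s1, □, L) → [s1]□□11011

The machine has not reached a halting state after 13 steps.
The machine did not halt within the 13-step bound.

Answer: No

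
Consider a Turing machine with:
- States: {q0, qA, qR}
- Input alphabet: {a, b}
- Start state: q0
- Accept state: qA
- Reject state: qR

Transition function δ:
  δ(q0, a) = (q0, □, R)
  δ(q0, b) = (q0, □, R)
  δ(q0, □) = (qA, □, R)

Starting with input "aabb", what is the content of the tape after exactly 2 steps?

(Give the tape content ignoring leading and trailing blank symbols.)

Execution trace:
Initial: [q0]aabb
Step 1: δ(q0, a) = (q0, □, R) → □[q0]abb
Step 2: δ(q0, a) = (q0, □, R) → □□[q0]bb

After 2 steps, the tape (ignoring leading/trailing blanks) is: bb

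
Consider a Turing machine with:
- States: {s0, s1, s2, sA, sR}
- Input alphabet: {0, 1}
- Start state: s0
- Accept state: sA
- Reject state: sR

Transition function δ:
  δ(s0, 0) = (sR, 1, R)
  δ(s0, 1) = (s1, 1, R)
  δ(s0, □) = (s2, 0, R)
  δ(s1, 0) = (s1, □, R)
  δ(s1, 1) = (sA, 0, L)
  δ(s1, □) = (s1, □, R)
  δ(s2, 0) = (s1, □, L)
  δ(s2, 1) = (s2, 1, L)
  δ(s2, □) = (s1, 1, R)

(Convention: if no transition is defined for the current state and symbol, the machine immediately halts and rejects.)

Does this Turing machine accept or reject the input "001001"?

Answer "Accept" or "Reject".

Execution trace:
Initial: [s0]001001
Step 1: δ(s0, 0) = (sR, 1, R) → 1[sR]01001

The machine reaches the reject state sR and halts.

Answer: Reject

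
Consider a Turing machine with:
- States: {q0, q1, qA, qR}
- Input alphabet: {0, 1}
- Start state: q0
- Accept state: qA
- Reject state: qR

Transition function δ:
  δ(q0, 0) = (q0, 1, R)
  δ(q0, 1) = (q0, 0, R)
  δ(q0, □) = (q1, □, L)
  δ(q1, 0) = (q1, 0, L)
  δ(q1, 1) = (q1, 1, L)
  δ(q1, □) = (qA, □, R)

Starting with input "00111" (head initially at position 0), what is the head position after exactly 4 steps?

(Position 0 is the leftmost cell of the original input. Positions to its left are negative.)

Execution trace (head position shown):
Step 0: [q0]00111  (head at position 0)
Step 1: move right → 1[q0]0111  (head at position 1)
Step 2: move right → 11[q0]111  (head at position 2)
Step 3: move right → 110[q0]11  (head at position 3)
Step 4: move right → 1100[q0]1  (head at position 4)

After 4 steps, the head is at position 4.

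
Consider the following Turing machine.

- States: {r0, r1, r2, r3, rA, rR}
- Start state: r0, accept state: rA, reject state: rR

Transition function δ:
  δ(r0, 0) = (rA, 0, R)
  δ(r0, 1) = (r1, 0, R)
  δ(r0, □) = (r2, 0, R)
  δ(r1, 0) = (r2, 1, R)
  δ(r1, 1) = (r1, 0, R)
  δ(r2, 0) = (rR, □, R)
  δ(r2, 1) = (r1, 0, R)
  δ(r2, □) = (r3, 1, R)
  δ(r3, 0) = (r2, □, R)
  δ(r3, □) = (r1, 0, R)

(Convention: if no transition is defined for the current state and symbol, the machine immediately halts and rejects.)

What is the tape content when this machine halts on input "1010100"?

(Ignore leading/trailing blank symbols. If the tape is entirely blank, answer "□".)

Execution trace:
Initial: [r0]1010100
Step 1: δ(r0, 1) = (r1, 0, R) → 0[r1]010100
Step 2: δ(r1, 0) = (r2, 1, R) → 01[r2]10100
Step 3: δ(r2, 1) = (r1, 0, R) → 010[r1]0100
Step 4: δ(r1, 0) = (r2, 1, R) → 0101[r2]100
Step 5: δ(r2, 1) = (r1, 0, R) → 01010[r1]00
Step 6: δ(r1, 0) = (r2, 1, R) → 010101[r2]0
Step 7: δ(r2, 0) = (rR, □, R) → 010101□[rR]□

The machine reaches the reject state rR and halts.

Final tape (ignoring leading/trailing blanks): 010101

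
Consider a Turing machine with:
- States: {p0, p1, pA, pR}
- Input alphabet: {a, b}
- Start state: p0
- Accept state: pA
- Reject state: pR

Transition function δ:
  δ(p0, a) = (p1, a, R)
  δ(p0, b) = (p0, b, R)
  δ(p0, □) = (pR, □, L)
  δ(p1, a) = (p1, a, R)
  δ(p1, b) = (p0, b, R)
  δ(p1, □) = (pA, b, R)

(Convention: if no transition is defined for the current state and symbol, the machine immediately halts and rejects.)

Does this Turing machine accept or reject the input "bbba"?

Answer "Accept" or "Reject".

Execution trace:
Initial: [p0]bbba
Step 1: δ(p0, b) = (p0, b, R) → b[p0]bba
Step 2: δ(p0, b) = (p0, b, R) → bb[p0]ba
Step 3: δ(p0, b) = (p0, b, R) → bbb[p0]a
Step 4: δ(p0, a) = (p1, a, R) → bbba[p1]□
Step 5: δ(p1, □) = (pA, b, R) → bbbab[pA]□

The machine reaches the accept state pA and halts.

Answer: Accept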